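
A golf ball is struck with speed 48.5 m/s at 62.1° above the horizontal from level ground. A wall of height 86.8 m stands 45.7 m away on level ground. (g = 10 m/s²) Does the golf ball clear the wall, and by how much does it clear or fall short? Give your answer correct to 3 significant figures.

No — it falls 20.8 m short of clearing the wall.

v_x = 48.5 cos 62.1° = 22.69 m/s; v_y0 = 48.5 sin 62.1° = 42.86 m/s.
Time to reach the wall: t = 45.7 / 22.69 = 2.014 s.
Height at that point: y = 42.86×2.014 − 5.000×2.014² = 66.04 m.
That is 86.8 − 66.04 = 20.8 m below the top of the wall, so the golf ball does not clear it.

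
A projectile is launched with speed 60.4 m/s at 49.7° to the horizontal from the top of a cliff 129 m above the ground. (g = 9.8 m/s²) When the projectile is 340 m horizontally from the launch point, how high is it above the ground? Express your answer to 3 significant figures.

159 m

v_x = 60.4 cos 49.7° = 39.07 m/s, v_y0 = 60.4 sin 49.7° = 46.07 m/s.
Time to reach x = 340 m: t = x / v_x = 340 / 39.07 = 8.702 s.
y = 129 + v_y0 t − ½ g t² = 129 + 46.07×8.702 − 4.900×8.702² = 159 m.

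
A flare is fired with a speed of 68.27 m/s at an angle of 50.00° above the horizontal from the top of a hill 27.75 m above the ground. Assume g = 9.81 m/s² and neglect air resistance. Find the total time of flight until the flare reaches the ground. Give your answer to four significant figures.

Vertical component: v_y = 68.27 sin 50.00° = 52.298 m/s.
Taking up as positive with launch at y = 27.75 m, landing at y = 0: 0 = 27.75 + 52.298 t − ½(9.81) t².
Solving 4.905 t² − 52.298 t − 27.75 = 0 gives t = [52.298 + √(52.298² + 4·4.905·27.75)] / 9.810 = 11.17 s.

11.17 s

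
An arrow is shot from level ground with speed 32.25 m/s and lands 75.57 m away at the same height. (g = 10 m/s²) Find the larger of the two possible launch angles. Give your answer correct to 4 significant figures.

Level-ground range: R = v₀² sin(2θ)/g ⇒ sin 2θ = R g / v₀² = 75.57×10/32.25² = 0.7266.
2θ = arcsin(0.7266) = 46.602° or 180° − 46.602° = 133.398°.
So θ = 23.30° or θ = 66.70°.

66.70°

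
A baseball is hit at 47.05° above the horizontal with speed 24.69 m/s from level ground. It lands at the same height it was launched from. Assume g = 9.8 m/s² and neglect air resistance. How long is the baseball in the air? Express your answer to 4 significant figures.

Vertical component: v_y = 24.69 sin 47.05° = 18.072 m/s.
For a projectile landing at launch height, time of flight is t = 2 v_y / g = 2 × 18.072 / 9.8 = 3.688 s.

3.688 s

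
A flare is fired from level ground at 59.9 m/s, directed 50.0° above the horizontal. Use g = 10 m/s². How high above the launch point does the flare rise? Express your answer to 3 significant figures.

Vertical component of launch velocity: v_y = 59.9 sin 50.0° = 45.89 m/s.
At the highest point the vertical velocity is zero, so v_y² = 2 g h_max.
h_max = (45.89)² / (2 × 10) = 2106 / 20.00 = 105 m.

105 m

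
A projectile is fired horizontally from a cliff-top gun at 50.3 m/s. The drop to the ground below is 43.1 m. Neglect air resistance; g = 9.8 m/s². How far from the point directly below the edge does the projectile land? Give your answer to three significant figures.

Initial vertical velocity is zero, so the fall time comes from h = ½ g t²: t = √(2 × 43.1 / 9.8) = 2.966 s.
Horizontal motion is uniform at 50.3 m/s, so x = 50.3 × 2.966 = 149 m.

149 m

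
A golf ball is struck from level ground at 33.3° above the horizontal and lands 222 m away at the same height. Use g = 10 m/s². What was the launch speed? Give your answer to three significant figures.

On level ground, R = v₀² sin(2θ) / g, so v₀ = √(R g / sin 2θ).
sin(2 × 33.3°) = 0.9178.
v₀ = √(222 × 10 / 0.9178) = √2419 = 49.2 m/s.

49.2 m/s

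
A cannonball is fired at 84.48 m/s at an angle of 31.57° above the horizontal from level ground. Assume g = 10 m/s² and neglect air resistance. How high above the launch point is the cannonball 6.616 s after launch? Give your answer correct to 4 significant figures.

73.76 m

v_y0 = 84.48 sin 31.57° = 44.229 m/s.
y(t) = v_y0 t − ½ g t² = 44.229×6.616 − 5.000×6.616² = 73.76 m.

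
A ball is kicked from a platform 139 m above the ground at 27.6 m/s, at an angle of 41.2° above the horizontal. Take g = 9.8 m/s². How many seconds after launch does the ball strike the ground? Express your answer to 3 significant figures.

7.50 s

Vertical component: v_y = 27.6 sin 41.2° = 18.18 m/s.
Taking up as positive with launch at y = 139 m, landing at y = 0: 0 = 139 + 18.18 t − ½(9.8) t².
Solving 4.900 t² − 18.18 t − 139 = 0 gives t = [18.18 + √(18.18² + 4·4.900·139)] / 9.800 = 7.50 s.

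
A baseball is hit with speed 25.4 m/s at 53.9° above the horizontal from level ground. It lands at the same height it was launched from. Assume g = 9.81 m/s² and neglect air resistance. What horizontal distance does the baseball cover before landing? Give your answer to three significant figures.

Components: v_x = 25.4 cos 53.9° = 14.97 m/s, v_y = 25.4 sin 53.9° = 20.52 m/s.
Time of flight (same landing height): t = 2 v_y / g = 2 × 20.52 / 9.81 = 4.183 s.
Range: R = v_x · t = 14.97 × 4.183 = 62.6 m.

62.6 m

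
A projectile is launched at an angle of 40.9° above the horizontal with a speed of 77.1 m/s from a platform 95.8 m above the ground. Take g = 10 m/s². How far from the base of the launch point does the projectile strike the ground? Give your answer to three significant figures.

684 m

Components: v_x = 77.1 cos 40.9° = 58.28 m/s, v_y = 77.1 sin 40.9° = 50.48 m/s.
Vertical: 0 = 95.8 + 50.48 t − ½(10) t² ⇒ 5.000 t² − 50.48 t − 95.8 = 0.
t = [50.48 + √(2548 + 1916)] / 10.00 = 11.73 s.
Horizontal: R = v_x · t = 58.28 × 11.73 = 684 m.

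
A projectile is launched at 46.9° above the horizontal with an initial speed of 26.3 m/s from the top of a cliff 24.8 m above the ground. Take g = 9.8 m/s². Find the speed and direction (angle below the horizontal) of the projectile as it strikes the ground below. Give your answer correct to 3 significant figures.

34.3 m/s at 58.4° below the horizontal

v_x = 26.3 cos 46.9° = 17.97 m/s (constant).
|v_y| at impact = √((19.20)² + 2×9.8×24.8) = 29.24 m/s.
Speed = √(17.97² + 29.24²) = 34.3 m/s; angle = arctan(29.24/17.97) = 58.4° below horizontal.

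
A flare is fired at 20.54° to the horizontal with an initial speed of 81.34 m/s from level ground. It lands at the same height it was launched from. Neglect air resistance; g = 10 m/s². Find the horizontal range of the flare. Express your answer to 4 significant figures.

434.8 m

Components: v_x = 81.34 cos 20.54° = 76.169 m/s, v_y = 81.34 sin 20.54° = 28.539 m/s.
Time of flight (same landing height): t = 2 v_y / g = 2 × 28.539 / 10 = 5.7078 s.
Range: R = v_x · t = 76.169 × 5.7078 = 434.8 m.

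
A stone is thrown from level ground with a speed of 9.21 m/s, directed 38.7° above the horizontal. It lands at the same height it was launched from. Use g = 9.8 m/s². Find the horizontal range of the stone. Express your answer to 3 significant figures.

Components: v_x = 9.21 cos 38.7° = 7.188 m/s, v_y = 9.21 sin 38.7° = 5.758 m/s.
Time of flight (same landing height): t = 2 v_y / g = 2 × 5.758 / 9.8 = 1.175 s.
Range: R = v_x · t = 7.188 × 1.175 = 8.45 m.

8.45 m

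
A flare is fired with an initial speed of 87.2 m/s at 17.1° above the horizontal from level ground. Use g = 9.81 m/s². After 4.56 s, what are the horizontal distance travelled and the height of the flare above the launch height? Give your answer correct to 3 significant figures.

v_x = 87.2 cos 17.1° = 83.35 m/s; v_y0 = 87.2 sin 17.1° = 25.64 m/s.
x = v_x t = 83.35 × 4.56 = 380 m.
y = v_y0 t − ½ g t² = 25.64×4.56 − 4.905×4.56² = 14.9 m.

x = 380 m, y = 14.9 m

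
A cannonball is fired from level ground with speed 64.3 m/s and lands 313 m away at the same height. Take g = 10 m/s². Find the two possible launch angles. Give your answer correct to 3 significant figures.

24.6° and 65.4°

Level-ground range: R = v₀² sin(2θ)/g ⇒ sin 2θ = R g / v₀² = 313×10/64.3² = 0.7570.
2θ = arcsin(0.7570) = 49.20° or 180° − 49.20° = 130.80°.
So θ = 24.6° or θ = 65.4°.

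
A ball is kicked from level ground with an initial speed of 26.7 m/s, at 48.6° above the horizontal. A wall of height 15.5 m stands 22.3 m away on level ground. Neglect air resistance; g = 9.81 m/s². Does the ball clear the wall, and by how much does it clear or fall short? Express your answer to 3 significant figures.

v_x = 26.7 cos 48.6° = 17.66 m/s; v_y0 = 26.7 sin 48.6° = 20.03 m/s.
Time to reach the wall: t = 22.3 / 17.66 = 1.263 s.
Height at that point: y = 20.03×1.263 − 4.905×1.263² = 17.47 m.
That is 17.47 − 15.5 = 1.97 m above the top of the wall, so the ball clears it.

Yes — it clears the wall by 1.97 m.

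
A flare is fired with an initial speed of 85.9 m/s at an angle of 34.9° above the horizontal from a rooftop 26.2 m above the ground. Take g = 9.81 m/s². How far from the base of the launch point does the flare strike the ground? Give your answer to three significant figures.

Components: v_x = 85.9 cos 34.9° = 70.45 m/s, v_y = 85.9 sin 34.9° = 49.15 m/s.
Vertical: 0 = 26.2 + 49.15 t − ½(9.81) t² ⇒ 4.905 t² − 49.15 t − 26.2 = 0.
t = [49.15 + √(2416 + 514.0)] / 9.810 = 10.53 s.
Horizontal: R = v_x · t = 70.45 × 10.53 = 742 m.

742 m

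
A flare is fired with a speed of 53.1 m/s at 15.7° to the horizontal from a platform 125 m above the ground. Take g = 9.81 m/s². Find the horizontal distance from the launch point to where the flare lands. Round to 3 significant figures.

Components: v_x = 53.1 cos 15.7° = 51.12 m/s, v_y = 53.1 sin 15.7° = 14.37 m/s.
Vertical: 0 = 125 + 14.37 t − ½(9.81) t² ⇒ 4.905 t² − 14.37 t − 125 = 0.
t = [14.37 + √(206.5 + 2452)] / 9.810 = 6.721 s.
Horizontal: R = v_x · t = 51.12 × 6.721 = 344 m.

344 m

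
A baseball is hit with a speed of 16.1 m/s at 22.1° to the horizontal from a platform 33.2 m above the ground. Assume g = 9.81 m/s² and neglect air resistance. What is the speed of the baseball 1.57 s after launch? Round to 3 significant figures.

17.6 m/s

v_x = 16.1 cos 22.1° = 14.92 m/s (constant).
v_y(t) = 16.1 sin 22.1° − g t = 6.057 − 9.81 × 1.57 = -9.345 m/s.
Speed = √(v_x² + v_y²) = √(222.6 + 87.33) = 17.6 m/s.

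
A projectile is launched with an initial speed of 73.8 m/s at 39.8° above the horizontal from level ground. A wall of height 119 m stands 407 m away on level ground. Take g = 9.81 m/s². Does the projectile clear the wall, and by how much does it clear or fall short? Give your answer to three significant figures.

v_x = 73.8 cos 39.8° = 56.70 m/s; v_y0 = 73.8 sin 39.8° = 47.24 m/s.
Time to reach the wall: t = 407 / 56.70 = 7.178 s.
Height at that point: y = 47.24×7.178 − 4.905×7.178² = 86.37 m.
That is 119 − 86.37 = 32.6 m below the top of the wall, so the projectile does not clear it.

No — it falls 32.6 m short of clearing the wall.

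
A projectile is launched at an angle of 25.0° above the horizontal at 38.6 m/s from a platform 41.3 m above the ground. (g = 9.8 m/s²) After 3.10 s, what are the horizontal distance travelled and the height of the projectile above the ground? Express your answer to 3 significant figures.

v_x = 38.6 cos 25.0° = 34.98 m/s; v_y0 = 38.6 sin 25.0° = 16.31 m/s.
x = v_x t = 34.98 × 3.10 = 108 m.
y = 41.3 + v_y0 t − ½ g t² = 44.8 m.

x = 108 m, y = 44.8 m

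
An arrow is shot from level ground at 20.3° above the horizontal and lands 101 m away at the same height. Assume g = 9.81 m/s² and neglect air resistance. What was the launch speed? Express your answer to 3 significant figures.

On level ground, R = v₀² sin(2θ) / g, so v₀ = √(R g / sin 2θ).
sin(2 × 20.3°) = 0.6508.
v₀ = √(101 × 9.81 / 0.6508) = √1522 = 39.0 m/s.

39.0 m/s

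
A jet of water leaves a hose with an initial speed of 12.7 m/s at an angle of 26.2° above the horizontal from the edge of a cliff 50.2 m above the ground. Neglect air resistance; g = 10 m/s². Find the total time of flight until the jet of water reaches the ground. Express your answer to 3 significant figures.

Vertical component: v_y = 12.7 sin 26.2° = 5.607 m/s.
Taking up as positive with launch at y = 50.2 m, landing at y = 0: 0 = 50.2 + 5.607 t − ½(10) t².
Solving 5.000 t² − 5.607 t − 50.2 = 0 gives t = [5.607 + √(5.607² + 4·5.000·50.2)] / 10.00 = 3.78 s.

3.78 s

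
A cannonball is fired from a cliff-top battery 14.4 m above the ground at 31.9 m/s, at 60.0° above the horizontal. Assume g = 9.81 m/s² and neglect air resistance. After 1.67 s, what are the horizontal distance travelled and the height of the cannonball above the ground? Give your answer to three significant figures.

x = 26.6 m, y = 46.9 m

v_x = 31.9 cos 60.0° = 15.95 m/s; v_y0 = 31.9 sin 60.0° = 27.63 m/s.
x = v_x t = 15.95 × 1.67 = 26.6 m.
y = 14.4 + v_y0 t − ½ g t² = 46.9 m.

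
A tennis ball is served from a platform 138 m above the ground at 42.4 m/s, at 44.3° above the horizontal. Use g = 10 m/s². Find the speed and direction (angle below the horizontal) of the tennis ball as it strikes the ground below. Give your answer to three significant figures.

67.5 m/s at 63.3° below the horizontal

v_x = 42.4 cos 44.3° = 30.35 m/s (constant).
|v_y| at impact = √((29.61)² + 2×10×138) = 60.31 m/s.
Speed = √(30.35² + 60.31²) = 67.5 m/s; angle = arctan(60.31/30.35) = 63.3° below horizontal.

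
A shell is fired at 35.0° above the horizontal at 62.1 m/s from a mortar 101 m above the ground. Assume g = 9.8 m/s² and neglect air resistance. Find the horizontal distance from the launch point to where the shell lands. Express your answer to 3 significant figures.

Components: v_x = 62.1 cos 35.0° = 50.87 m/s, v_y = 62.1 sin 35.0° = 35.62 m/s.
Vertical: 0 = 101 + 35.62 t − ½(9.8) t² ⇒ 4.900 t² − 35.62 t − 101 = 0.
t = [35.62 + √(1269 + 1980)] / 9.800 = 9.451 s.
Horizontal: R = v_x · t = 50.87 × 9.451 = 481 m.

481 m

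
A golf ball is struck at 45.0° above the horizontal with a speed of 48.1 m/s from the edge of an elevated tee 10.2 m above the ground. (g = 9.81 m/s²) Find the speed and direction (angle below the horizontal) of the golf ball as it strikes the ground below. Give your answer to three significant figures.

50.1 m/s at 47.3° below the horizontal

v_x = 48.1 cos 45.0° = 34.01 m/s (constant).
|v_y| at impact = √((34.01)² + 2×9.81×10.2) = 36.83 m/s.
Speed = √(34.01² + 36.83²) = 50.1 m/s; angle = arctan(36.83/34.01) = 47.3° below horizontal.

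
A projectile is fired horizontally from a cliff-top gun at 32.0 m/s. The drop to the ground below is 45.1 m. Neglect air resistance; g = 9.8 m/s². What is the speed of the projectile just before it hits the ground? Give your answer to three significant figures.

Fall time: t = √(2 × 45.1 / 9.8) = 3.034 s.
At impact: v_x = 32.0 m/s (unchanged), v_y = g t = 9.8 × 3.034 = 29.73 m/s.
Speed = √(v_x² + v_y²) = √(1024 + 883.9) = 43.7 m/s.

43.7 m/s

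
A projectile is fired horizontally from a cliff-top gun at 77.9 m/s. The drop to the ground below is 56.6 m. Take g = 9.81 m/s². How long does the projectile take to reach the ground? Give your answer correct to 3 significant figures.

3.40 s

The horizontal speed doesn't affect the fall. With v_y0 = 0, h = ½ g t².
t = √(2 × 56.6 / 9.81) = √11.54 = 3.40 s.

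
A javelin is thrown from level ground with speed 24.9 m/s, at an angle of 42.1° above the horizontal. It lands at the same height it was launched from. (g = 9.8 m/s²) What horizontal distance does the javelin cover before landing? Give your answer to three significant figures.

Components: v_x = 24.9 cos 42.1° = 18.48 m/s, v_y = 24.9 sin 42.1° = 16.69 m/s.
Time of flight (same landing height): t = 2 v_y / g = 2 × 16.69 / 9.8 = 3.406 s.
Range: R = v_x · t = 18.48 × 3.406 = 62.9 m.

62.9 m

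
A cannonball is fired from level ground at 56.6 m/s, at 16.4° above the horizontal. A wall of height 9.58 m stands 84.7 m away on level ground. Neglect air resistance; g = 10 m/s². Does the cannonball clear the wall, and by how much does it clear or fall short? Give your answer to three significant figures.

Yes — it clears the wall by 3.18 m.

v_x = 56.6 cos 16.4° = 54.30 m/s; v_y0 = 56.6 sin 16.4° = 15.98 m/s.
Time to reach the wall: t = 84.7 / 54.30 = 1.560 s.
Height at that point: y = 15.98×1.560 − 5.000×1.560² = 12.76 m.
That is 12.76 − 9.58 = 3.18 m above the top of the wall, so the cannonball clears it.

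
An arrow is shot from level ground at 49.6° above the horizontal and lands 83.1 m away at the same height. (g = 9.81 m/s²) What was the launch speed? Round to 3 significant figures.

28.7 m/s

On level ground, R = v₀² sin(2θ) / g, so v₀ = √(R g / sin 2θ).
sin(2 × 49.6°) = 0.9871.
v₀ = √(83.1 × 9.81 / 0.9871) = √825.9 = 28.7 m/s.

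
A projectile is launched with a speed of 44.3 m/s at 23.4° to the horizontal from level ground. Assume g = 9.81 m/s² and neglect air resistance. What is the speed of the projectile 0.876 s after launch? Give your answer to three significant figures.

41.6 m/s

v_x = 44.3 cos 23.4° = 40.66 m/s (constant).
v_y(t) = 44.3 sin 23.4° − g t = 17.59 − 9.81 × 0.876 = 8.996 m/s.
Speed = √(v_x² + v_y²) = √(1653 + 80.93) = 41.6 m/s.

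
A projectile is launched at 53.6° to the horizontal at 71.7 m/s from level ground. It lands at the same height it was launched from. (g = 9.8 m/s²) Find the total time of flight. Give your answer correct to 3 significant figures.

Vertical component: v_y = 71.7 sin 53.6° = 57.71 m/s.
For a projectile landing at launch height, time of flight is t = 2 v_y / g = 2 × 57.71 / 9.8 = 11.8 s.

11.8 s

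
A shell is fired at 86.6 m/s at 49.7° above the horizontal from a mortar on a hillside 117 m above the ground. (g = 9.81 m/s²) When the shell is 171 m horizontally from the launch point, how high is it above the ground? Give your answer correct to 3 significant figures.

v_x = 86.6 cos 49.7° = 56.01 m/s, v_y0 = 86.6 sin 49.7° = 66.05 m/s.
Time to reach x = 171 m: t = x / v_x = 171 / 56.01 = 3.053 s.
y = 117 + v_y0 t − ½ g t² = 117 + 66.05×3.053 − 4.905×3.053² = 273 m.

273 m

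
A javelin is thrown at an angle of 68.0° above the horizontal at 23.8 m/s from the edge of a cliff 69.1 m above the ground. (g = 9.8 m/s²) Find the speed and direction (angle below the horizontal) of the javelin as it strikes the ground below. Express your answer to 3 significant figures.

v_x = 23.8 cos 68.0° = 8.916 m/s (constant).
|v_y| at impact = √((22.07)² + 2×9.8×69.1) = 42.91 m/s.
Speed = √(8.916² + 42.91²) = 43.8 m/s; angle = arctan(42.91/8.916) = 78.3° below horizontal.

43.8 m/s at 78.3° below the horizontal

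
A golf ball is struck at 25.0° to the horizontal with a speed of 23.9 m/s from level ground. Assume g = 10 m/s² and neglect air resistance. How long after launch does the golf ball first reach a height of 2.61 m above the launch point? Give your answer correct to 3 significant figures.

v_y0 = 23.9 sin 25.0° = 10.10 m/s.
Set y = v_y0 t − ½ g t² = 2.61: 5.000 t² − 10.10 t + 2.61 = 0.
t = [10.10 ± √(102.0 − 52.20)] / 10 = (10.10 ± 7.057) / 10, giving t = 0.304 s or t = 1.72 s.
The golf ball is on the way up at the first time, so t = 0.304 s.

0.304 s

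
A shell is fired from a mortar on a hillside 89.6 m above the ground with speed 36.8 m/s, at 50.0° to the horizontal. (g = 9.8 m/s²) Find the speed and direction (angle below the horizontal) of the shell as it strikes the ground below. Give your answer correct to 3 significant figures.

v_x = 36.8 cos 50.0° = 23.65 m/s (constant).
|v_y| at impact = √((28.19)² + 2×9.8×89.6) = 50.51 m/s.
Speed = √(23.65² + 50.51²) = 55.8 m/s; angle = arctan(50.51/23.65) = 64.9° below horizontal.

55.8 m/s at 64.9° below the horizontal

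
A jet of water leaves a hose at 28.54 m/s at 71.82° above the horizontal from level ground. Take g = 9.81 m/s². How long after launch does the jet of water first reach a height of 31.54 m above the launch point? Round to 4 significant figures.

1.664 s

v_y0 = 28.54 sin 71.82° = 27.115 m/s.
Set y = v_y0 t − ½ g t² = 31.54: 4.905 t² − 27.115 t + 31.54 = 0.
t = [27.115 ± √(735.22 − 618.81)] / 9.81 = (27.115 ± 10.789) / 9.81, giving t = 1.664 s or t = 3.864 s.
The jet of water is on the way up at the first time, so t = 1.664 s.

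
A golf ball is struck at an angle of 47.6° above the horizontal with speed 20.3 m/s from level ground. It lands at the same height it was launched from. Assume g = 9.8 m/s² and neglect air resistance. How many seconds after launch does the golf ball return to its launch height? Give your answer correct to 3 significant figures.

Vertical component: v_y = 20.3 sin 47.6° = 14.99 m/s.
For a projectile landing at launch height, time of flight is t = 2 v_y / g = 2 × 14.99 / 9.8 = 3.06 s.

3.06 s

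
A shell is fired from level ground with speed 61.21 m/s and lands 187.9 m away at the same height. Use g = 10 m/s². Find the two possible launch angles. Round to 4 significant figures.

15.05° and 74.95°

Level-ground range: R = v₀² sin(2θ)/g ⇒ sin 2θ = R g / v₀² = 187.9×10/61.21² = 0.5015.
2θ = arcsin(0.5015) = 30.099° or 180° − 30.099° = 149.901°.
So θ = 15.05° or θ = 74.95°.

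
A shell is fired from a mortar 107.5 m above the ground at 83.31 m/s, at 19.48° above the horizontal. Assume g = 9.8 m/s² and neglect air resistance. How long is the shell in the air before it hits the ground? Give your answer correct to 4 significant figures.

Vertical component: v_y = 83.31 sin 19.48° = 27.782 m/s.
Taking up as positive with launch at y = 107.5 m, landing at y = 0: 0 = 107.5 + 27.782 t − ½(9.8) t².
Solving 4.900 t² − 27.782 t − 107.5 = 0 gives t = [27.782 + √(27.782² + 4·4.900·107.5)] / 9.800 = 8.310 s.

8.310 s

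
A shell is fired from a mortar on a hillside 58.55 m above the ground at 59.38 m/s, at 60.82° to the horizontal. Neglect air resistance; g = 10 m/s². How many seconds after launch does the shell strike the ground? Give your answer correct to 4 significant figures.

11.40 s

Vertical component: v_y = 59.38 sin 60.82° = 51.844 m/s.
Taking up as positive with launch at y = 58.55 m, landing at y = 0: 0 = 58.55 + 51.844 t − ½(10) t².
Solving 5.000 t² − 51.844 t − 58.55 = 0 gives t = [51.844 + √(51.844² + 4·5.000·58.55)] / 10.00 = 11.40 s.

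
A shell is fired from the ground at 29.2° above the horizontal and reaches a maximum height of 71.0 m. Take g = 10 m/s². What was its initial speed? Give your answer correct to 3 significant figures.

77.2 m/s

At maximum height v_y = 0, so (v₀ sin θ)² = 2 g H.
v₀ sin 29.2° = √(2 × 10 × 71.0) = 37.68 m/s.
v₀ = 37.68 / sin 29.2° = 37.68 / 0.4879 = 77.2 m/s.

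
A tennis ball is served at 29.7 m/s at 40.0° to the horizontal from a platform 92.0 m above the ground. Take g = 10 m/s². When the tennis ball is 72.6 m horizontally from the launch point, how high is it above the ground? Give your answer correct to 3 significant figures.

102 m

v_x = 29.7 cos 40.0° = 22.75 m/s, v_y0 = 29.7 sin 40.0° = 19.09 m/s.
Time to reach x = 72.6 m: t = x / v_x = 72.6 / 22.75 = 3.191 s.
y = 92.0 + v_y0 t − ½ g t² = 92.0 + 19.09×3.191 − 5.000×3.191² = 102 m.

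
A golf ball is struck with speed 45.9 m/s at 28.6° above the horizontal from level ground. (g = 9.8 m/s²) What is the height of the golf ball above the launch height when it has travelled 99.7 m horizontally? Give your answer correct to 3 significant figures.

24.4 m

v_x = 45.9 cos 28.6° = 40.30 m/s, v_y0 = 45.9 sin 28.6° = 21.97 m/s.
Time to reach x = 99.7 m: t = x / v_x = 99.7 / 40.30 = 2.474 s.
y = v_y0 t − ½ g t² = 21.97×2.474 − 4.900×2.474² = 24.4 m.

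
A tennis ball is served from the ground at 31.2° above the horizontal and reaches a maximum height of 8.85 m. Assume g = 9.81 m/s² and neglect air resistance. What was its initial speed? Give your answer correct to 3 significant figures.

25.4 m/s

At maximum height v_y = 0, so (v₀ sin θ)² = 2 g H.
v₀ sin 31.2° = √(2 × 9.81 × 8.85) = 13.18 m/s.
v₀ = 13.18 / sin 31.2° = 13.18 / 0.5180 = 25.4 m/s.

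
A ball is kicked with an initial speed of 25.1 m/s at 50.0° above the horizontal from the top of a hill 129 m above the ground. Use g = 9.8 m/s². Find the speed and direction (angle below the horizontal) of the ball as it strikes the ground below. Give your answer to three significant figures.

56.2 m/s at 73.3° below the horizontal

v_x = 25.1 cos 50.0° = 16.13 m/s (constant).
|v_y| at impact = √((19.23)² + 2×9.8×129) = 53.83 m/s.
Speed = √(16.13² + 53.83²) = 56.2 m/s; angle = arctan(53.83/16.13) = 73.3° below horizontal.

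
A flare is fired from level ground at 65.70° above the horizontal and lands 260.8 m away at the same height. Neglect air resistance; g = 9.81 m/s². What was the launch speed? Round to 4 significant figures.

On level ground, R = v₀² sin(2θ) / g, so v₀ = √(R g / sin 2θ).
sin(2 × 65.70°) = 0.7501.
v₀ = √(260.8 × 9.81 / 0.7501) = √3410.8 = 58.40 m/s.

58.40 m/s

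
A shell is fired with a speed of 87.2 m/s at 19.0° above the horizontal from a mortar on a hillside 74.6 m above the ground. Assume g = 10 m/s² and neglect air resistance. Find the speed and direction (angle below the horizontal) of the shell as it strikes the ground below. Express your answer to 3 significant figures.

95.4 m/s at 30.2° below the horizontal

v_x = 87.2 cos 19.0° = 82.45 m/s (constant).
|v_y| at impact = √((28.39)² + 2×10×74.6) = 47.94 m/s.
Speed = √(82.45² + 47.94²) = 95.4 m/s; angle = arctan(47.94/82.45) = 30.2° below horizontal.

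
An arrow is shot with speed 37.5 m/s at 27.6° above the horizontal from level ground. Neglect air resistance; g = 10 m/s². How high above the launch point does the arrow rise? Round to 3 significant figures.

Vertical component of launch velocity: v_y = 37.5 sin 27.6° = 17.37 m/s.
At the highest point the vertical velocity is zero, so v_y² = 2 g h_max.
h_max = (17.37)² / (2 × 10) = 301.7 / 20.00 = 15.1 m.

15.1 m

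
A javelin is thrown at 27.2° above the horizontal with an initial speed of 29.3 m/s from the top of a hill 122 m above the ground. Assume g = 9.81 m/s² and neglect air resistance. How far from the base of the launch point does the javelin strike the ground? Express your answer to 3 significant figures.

170 m

Components: v_x = 29.3 cos 27.2° = 26.06 m/s, v_y = 29.3 sin 27.2° = 13.39 m/s.
Vertical: 0 = 122 + 13.39 t − ½(9.81) t² ⇒ 4.905 t² − 13.39 t − 122 = 0.
t = [13.39 + √(179.3 + 2394)] / 9.810 = 6.536 s.
Horizontal: R = v_x · t = 26.06 × 6.536 = 170 m.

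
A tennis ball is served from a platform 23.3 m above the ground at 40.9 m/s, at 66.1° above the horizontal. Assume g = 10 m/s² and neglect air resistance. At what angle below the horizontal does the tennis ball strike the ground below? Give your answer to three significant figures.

v_x = 40.9 cos 66.1° = 16.57 m/s.
At impact |v_y| = √(v_y0² + 2 g h) = √(37.39² + 2×10×23.3) = 43.17 m/s.
Angle below horizontal = arctan(|v_y| / v_x) = arctan(43.17 / 16.57) = 69.0°.

69.0°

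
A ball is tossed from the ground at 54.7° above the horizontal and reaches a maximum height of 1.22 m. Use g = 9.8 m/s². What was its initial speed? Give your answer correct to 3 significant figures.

5.99 m/s

At maximum height v_y = 0, so (v₀ sin θ)² = 2 g H.
v₀ sin 54.7° = √(2 × 9.8 × 1.22) = 4.890 m/s.
v₀ = 4.890 / sin 54.7° = 4.890 / 0.8161 = 5.99 m/s.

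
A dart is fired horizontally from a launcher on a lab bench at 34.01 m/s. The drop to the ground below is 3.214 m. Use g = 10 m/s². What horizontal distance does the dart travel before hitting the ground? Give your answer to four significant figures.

27.27 m

Initial vertical velocity is zero, so the fall time comes from h = ½ g t²: t = √(2 × 3.214 / 10) = 0.80175 s.
Horizontal motion is uniform at 34.01 m/s, so x = 34.01 × 0.80175 = 27.27 m.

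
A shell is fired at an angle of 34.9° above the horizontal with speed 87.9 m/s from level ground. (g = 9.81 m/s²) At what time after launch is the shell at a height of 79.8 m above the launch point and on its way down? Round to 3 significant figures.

v_y0 = 87.9 sin 34.9° = 50.29 m/s.
Set y = v_y0 t − ½ g t² = 79.8: 4.905 t² − 50.29 t + 79.8 = 0.
t = [50.29 ± √(2529 − 1566)] / 9.81 = (50.29 ± 31.03) / 9.81, giving t = 1.96 s or t = 8.29 s.
On the way down corresponds to the larger root: t = 8.29 s.

8.29 s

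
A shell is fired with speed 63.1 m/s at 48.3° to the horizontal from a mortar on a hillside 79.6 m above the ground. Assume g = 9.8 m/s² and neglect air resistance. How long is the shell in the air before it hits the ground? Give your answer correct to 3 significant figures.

11.1 s

Vertical component: v_y = 63.1 sin 48.3° = 47.11 m/s.
Taking up as positive with launch at y = 79.6 m, landing at y = 0: 0 = 79.6 + 47.11 t − ½(9.8) t².
Solving 4.900 t² − 47.11 t − 79.6 = 0 gives t = [47.11 + √(47.11² + 4·4.900·79.6)] / 9.800 = 11.1 s.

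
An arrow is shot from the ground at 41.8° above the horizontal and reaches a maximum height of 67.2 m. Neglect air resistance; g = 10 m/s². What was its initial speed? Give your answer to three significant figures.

55.0 m/s

At maximum height v_y = 0, so (v₀ sin θ)² = 2 g H.
v₀ sin 41.8° = √(2 × 10 × 67.2) = 36.66 m/s.
v₀ = 36.66 / sin 41.8° = 36.66 / 0.6665 = 55.0 m/s.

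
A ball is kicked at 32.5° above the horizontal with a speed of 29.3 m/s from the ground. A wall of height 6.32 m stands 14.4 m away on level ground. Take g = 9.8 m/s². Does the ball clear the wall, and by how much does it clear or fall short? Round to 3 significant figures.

Yes — it clears the wall by 1.19 m.

v_x = 29.3 cos 32.5° = 24.71 m/s; v_y0 = 29.3 sin 32.5° = 15.74 m/s.
Time to reach the wall: t = 14.4 / 24.71 = 0.5828 s.
Height at that point: y = 15.74×0.5828 − 4.900×0.5828² = 7.509 m.
That is 7.509 − 6.32 = 1.19 m above the top of the wall, so the ball clears it.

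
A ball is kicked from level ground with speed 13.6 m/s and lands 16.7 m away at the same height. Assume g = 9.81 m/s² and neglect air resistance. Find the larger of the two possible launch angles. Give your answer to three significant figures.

Level-ground range: R = v₀² sin(2θ)/g ⇒ sin 2θ = R g / v₀² = 16.7×9.81/13.6² = 0.8857.
2θ = arcsin(0.8857) = 62.34° or 180° − 62.34° = 117.66°.
So θ = 31.2° or θ = 58.8°.

58.8°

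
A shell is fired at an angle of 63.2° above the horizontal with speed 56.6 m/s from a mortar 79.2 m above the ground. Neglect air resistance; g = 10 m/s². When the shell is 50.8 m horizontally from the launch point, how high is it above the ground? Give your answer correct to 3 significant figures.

v_x = 56.6 cos 63.2° = 25.52 m/s, v_y0 = 56.6 sin 63.2° = 50.52 m/s.
Time to reach x = 50.8 m: t = x / v_x = 50.8 / 25.52 = 1.991 s.
y = 79.2 + v_y0 t − ½ g t² = 79.2 + 50.52×1.991 − 5.000×1.991² = 160 m.

160 m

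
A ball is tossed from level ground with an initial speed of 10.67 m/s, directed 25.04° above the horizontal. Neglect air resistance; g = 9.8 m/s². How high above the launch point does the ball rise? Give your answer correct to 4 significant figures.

1.041 m

Vertical component of launch velocity: v_y = 10.67 sin 25.04° = 4.5161 m/s.
At the highest point the vertical velocity is zero, so v_y² = 2 g h_max.
h_max = (4.5161)² / (2 × 9.8) = 20.395 / 19.60 = 1.041 m.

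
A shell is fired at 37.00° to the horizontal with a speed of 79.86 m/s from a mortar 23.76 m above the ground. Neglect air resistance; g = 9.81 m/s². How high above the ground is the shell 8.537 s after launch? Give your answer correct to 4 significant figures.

76.58 m

v_y0 = 79.86 sin 37.00° = 48.061 m/s.
y(t) = 23.76 + v_y0 t − ½ g t² = 23.76 + 48.061×8.537 − ½×9.81×8.537² = 76.58 m.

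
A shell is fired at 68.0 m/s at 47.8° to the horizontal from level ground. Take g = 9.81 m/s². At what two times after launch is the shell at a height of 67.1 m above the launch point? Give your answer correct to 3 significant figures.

1.57 s and 8.70 s

v_y0 = 68.0 sin 47.8° = 50.37 m/s.
Set y = v_y0 t − ½ g t² = 67.1: 4.905 t² − 50.37 t + 67.1 = 0.
t = [50.37 ± √(2537 − 1317)] / 9.81 = (50.37 ± 34.93) / 9.81, giving t = 1.57 s or t = 8.70 s.
So the shell is at 67.1 m at t = 1.57 s (rising) and t = 8.70 s (falling).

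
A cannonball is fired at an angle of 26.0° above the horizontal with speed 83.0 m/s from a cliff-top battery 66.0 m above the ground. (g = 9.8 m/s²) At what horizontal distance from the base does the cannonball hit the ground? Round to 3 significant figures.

666 m

Components: v_x = 83.0 cos 26.0° = 74.60 m/s, v_y = 83.0 sin 26.0° = 36.38 m/s.
Vertical: 0 = 66.0 + 36.38 t − ½(9.8) t² ⇒ 4.900 t² − 36.38 t − 66.0 = 0.
t = [36.38 + √(1324 + 1294)] / 9.800 = 8.933 s.
Horizontal: R = v_x · t = 74.60 × 8.933 = 666 m.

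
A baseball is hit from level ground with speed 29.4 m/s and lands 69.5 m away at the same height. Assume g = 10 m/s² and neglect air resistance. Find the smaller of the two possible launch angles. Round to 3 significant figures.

26.8°

Level-ground range: R = v₀² sin(2θ)/g ⇒ sin 2θ = R g / v₀² = 69.5×10/29.4² = 0.8041.
2θ = arcsin(0.8041) = 53.52° or 180° − 53.52° = 126.48°.
So θ = 26.8° or θ = 63.2°.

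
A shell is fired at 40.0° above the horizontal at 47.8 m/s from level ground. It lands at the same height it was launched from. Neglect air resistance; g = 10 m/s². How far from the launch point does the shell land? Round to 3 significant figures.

For level ground, R = v₀² sin(2θ) / g.
sin(2 × 40.0°) = sin 80.00° = 0.9848.
R = (47.8)² × 0.9848 / 10 = 225 m.

225 m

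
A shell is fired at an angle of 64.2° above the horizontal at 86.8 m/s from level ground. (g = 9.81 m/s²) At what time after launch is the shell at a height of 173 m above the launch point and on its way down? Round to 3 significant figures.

v_y0 = 86.8 sin 64.2° = 78.15 m/s.
Set y = v_y0 t − ½ g t² = 173: 4.905 t² − 78.15 t + 173 = 0.
t = [78.15 ± √(6107 − 3394)] / 9.81 = (78.15 ± 52.09) / 9.81, giving t = 2.66 s or t = 13.3 s.
On the way down corresponds to the larger root: t = 13.3 s.

13.3 s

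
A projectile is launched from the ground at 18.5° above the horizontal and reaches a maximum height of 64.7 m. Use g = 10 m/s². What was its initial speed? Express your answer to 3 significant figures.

At maximum height v_y = 0, so (v₀ sin θ)² = 2 g H.
v₀ sin 18.5° = √(2 × 10 × 64.7) = 35.97 m/s.
v₀ = 35.97 / sin 18.5° = 35.97 / 0.3173 = 113 m/s.

113 m/s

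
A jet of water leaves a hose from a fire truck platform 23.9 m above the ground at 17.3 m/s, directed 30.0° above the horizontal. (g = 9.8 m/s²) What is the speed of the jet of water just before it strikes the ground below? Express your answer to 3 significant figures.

v_x = 17.3 cos 30.0° = 14.98 m/s is unchanged throughout.
For the vertical component, v_y² = v_y0² + 2 g h = (8.650)² + 2×9.8×23.9 = 543.3, so |v_y| = 23.31 m/s.
Impact speed = √(v_x² + v_y²) = √(224.4 + 543.3) = 27.7 m/s.

27.7 m/s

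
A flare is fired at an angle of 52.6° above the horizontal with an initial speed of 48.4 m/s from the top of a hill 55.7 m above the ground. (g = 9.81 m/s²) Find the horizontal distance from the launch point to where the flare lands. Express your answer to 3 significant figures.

267 m

Components: v_x = 48.4 cos 52.6° = 29.40 m/s, v_y = 48.4 sin 52.6° = 38.45 m/s.
Vertical: 0 = 55.7 + 38.45 t − ½(9.81) t² ⇒ 4.905 t² − 38.45 t − 55.7 = 0.
t = [38.45 + √(1478 + 1093)] / 9.810 = 9.088 s.
Horizontal: R = v_x · t = 29.40 × 9.088 = 267 m.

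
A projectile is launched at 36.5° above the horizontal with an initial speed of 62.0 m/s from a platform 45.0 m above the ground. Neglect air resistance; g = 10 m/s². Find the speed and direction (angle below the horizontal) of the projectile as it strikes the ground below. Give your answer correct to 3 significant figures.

v_x = 62.0 cos 36.5° = 49.84 m/s (constant).
|v_y| at impact = √((36.88)² + 2×10×45.0) = 47.54 m/s.
Speed = √(49.84² + 47.54²) = 68.9 m/s; angle = arctan(47.54/49.84) = 43.6° below horizontal.

68.9 m/s at 43.6° below the horizontal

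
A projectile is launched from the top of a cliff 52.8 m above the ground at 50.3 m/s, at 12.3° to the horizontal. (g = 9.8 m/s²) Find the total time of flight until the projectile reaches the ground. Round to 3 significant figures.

Vertical component: v_y = 50.3 sin 12.3° = 10.72 m/s.
Taking up as positive with launch at y = 52.8 m, landing at y = 0: 0 = 52.8 + 10.72 t − ½(9.8) t².
Solving 4.900 t² − 10.72 t − 52.8 = 0 gives t = [10.72 + √(10.72² + 4·4.900·52.8)] / 9.800 = 4.55 s.

4.55 s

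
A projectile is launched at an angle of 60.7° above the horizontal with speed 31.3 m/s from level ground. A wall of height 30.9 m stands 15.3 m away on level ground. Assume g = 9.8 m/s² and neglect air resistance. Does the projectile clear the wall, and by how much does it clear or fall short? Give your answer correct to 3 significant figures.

v_x = 31.3 cos 60.7° = 15.32 m/s; v_y0 = 31.3 sin 60.7° = 27.30 m/s.
Time to reach the wall: t = 15.3 / 15.32 = 0.9987 s.
Height at that point: y = 27.30×0.9987 − 4.900×0.9987² = 22.38 m.
That is 30.9 − 22.38 = 8.52 m below the top of the wall, so the projectile does not clear it.

No — it falls 8.52 m short of clearing the wall.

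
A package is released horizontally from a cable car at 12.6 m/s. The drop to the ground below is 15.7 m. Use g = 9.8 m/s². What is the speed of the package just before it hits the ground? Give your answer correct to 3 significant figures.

21.6 m/s

Fall time: t = √(2 × 15.7 / 9.8) = 1.790 s.
At impact: v_x = 12.6 m/s (unchanged), v_y = g t = 9.8 × 1.790 = 17.54 m/s.
Speed = √(v_x² + v_y²) = √(158.8 + 307.7) = 21.6 m/s.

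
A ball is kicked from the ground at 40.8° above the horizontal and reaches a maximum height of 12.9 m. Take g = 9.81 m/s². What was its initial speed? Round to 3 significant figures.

24.3 m/s

At maximum height v_y = 0, so (v₀ sin θ)² = 2 g H.
v₀ sin 40.8° = √(2 × 9.81 × 12.9) = 15.91 m/s.
v₀ = 15.91 / sin 40.8° = 15.91 / 0.6534 = 24.3 m/s.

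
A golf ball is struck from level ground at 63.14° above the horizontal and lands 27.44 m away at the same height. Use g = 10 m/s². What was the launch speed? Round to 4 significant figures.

On level ground, R = v₀² sin(2θ) / g, so v₀ = √(R g / sin 2θ).
sin(2 × 63.14°) = 0.8061.
v₀ = √(27.44 × 10 / 0.8061) = √340.40 = 18.45 m/s.

18.45 m/s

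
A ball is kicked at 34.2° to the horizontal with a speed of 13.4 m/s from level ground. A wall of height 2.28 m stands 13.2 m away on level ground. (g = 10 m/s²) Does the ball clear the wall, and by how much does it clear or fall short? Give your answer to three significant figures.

v_x = 13.4 cos 34.2° = 11.08 m/s; v_y0 = 13.4 sin 34.2° = 7.532 m/s.
Time to reach the wall: t = 13.2 / 11.08 = 1.191 s.
Height at that point: y = 7.532×1.191 − 5.000×1.191² = 1.878 m.
That is 2.28 − 1.878 = 0.402 m below the top of the wall, so the ball does not clear it.

No — it falls 0.402 m short of clearing the wall.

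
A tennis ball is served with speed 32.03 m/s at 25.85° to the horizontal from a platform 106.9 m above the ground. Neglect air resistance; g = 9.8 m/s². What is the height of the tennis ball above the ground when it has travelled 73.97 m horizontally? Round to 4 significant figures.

110.5 m

v_x = 32.03 cos 25.85° = 28.825 m/s, v_y0 = 32.03 sin 25.85° = 13.966 m/s.
Time to reach x = 73.97 m: t = x / v_x = 73.97 / 28.825 = 2.5662 s.
y = 106.9 + v_y0 t − ½ g t² = 106.9 + 13.966×2.5662 − 4.900×2.5662² = 110.5 m.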